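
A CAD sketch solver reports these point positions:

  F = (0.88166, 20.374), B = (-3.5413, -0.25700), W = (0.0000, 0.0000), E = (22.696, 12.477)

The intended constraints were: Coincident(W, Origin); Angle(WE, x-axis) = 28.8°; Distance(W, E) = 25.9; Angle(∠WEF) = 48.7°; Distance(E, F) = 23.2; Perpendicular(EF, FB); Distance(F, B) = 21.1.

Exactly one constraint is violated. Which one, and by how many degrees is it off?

Perpendicular(EF, FB) — off by 7.80°.

W = (0.00, 0.00) ✓; WE at 28.80° ✓; |WE| = 25.90 ✓; ∠WEF = 48.70° ✓; |EF| = 23.20 ✓; ∠(EF, FB) = 97.80° ✗; |FB| = 21.10 ✓.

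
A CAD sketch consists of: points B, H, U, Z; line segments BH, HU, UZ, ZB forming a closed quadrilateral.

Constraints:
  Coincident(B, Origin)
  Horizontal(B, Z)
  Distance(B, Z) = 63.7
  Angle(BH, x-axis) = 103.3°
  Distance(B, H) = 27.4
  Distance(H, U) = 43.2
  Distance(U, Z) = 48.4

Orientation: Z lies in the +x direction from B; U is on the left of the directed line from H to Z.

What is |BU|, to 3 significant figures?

52.5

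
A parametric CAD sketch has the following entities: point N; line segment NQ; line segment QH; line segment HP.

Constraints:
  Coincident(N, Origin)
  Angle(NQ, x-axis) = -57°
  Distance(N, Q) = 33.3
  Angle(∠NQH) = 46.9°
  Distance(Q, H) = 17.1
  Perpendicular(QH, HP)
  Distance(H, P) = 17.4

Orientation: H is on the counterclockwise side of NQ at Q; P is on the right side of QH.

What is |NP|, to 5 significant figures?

42.096

∠NQH = 46.9°, so QH runs at -57.0° + (180° − 46.9°) = 76.100° from the x-axis; with |QH| = 17.1, H = Q + 17.1·(cos 76.100°, sin 76.100°) = (22.244, -11.328). QH is perpendicular to HP; with |HP| = 17.4 on the right of QH, P = H + 17.4·(0.97072, -0.24023) = (39.135, -15.508). Then |NP| = |P − N| = 42.096.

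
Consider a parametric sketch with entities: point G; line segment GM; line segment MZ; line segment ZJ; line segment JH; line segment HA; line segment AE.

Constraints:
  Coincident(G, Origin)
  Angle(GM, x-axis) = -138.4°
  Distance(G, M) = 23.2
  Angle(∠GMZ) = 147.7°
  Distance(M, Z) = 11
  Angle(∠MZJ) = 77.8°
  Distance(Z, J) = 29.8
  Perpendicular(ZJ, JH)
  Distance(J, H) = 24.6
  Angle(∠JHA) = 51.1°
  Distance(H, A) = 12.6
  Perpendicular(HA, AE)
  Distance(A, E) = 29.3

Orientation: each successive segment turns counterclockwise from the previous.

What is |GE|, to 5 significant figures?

38.844

G is at the origin; GM runs at -138.4° with length 23.2, so M = (-17.349, -15.403). ∠GMZ = 147.7° gives MZ at -106.10° from the x-axis; with |MZ| = 11.0, Z = (-20.399, -25.972). ∠MZJ = 77.8° gives ZJ at -3.9000° from the x-axis; with |ZJ| = 29.8, J = (9.3316, -27.999). ZJ ⟂ JH, so JH runs at 86.100°; with |JH| = 24.6, H = (11.005, -3.4555). ∠JHA = 51.1° gives HA at -145.00° from the x-axis; with |HA| = 12.6, A = (0.68348, -10.683). HA is perpendicular to AE, so AE runs at -55.000°; with |AE| = 29.3, E = (17.489, -34.684). Then |GE| = |E − G| = 38.844.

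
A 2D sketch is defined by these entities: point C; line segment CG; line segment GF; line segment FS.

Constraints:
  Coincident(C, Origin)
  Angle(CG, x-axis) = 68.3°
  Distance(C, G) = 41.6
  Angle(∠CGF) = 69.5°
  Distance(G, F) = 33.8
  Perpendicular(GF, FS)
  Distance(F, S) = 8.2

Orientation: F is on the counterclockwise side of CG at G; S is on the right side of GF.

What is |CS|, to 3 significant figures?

50.9

∠CGF = 69.5°, so GF runs at 68.3° + (180° − 69.5°) = 179° from the x-axis; with |GF| = 33.8, F = G + 33.8·(cos 179°, sin 179°) = (-18.4, 39.4). GF is perpendicular to FS; with |FS| = 8.2 on the right of GF, S = F + 8.2·(0.0209, 1.00) = (-18.2, 47.6). Then |CS| = |S − C| = 50.9.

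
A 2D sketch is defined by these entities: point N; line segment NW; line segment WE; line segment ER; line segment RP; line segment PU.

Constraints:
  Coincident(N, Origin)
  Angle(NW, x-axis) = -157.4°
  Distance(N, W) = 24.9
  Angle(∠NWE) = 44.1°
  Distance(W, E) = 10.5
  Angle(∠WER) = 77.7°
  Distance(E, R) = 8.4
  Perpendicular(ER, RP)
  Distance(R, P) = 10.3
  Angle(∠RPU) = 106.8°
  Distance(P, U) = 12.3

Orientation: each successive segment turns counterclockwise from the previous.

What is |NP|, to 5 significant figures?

22.316

N is at the origin; NW runs at -157.4° with length 24.9, so W = (-22.988, -9.5690). ∠NWE = 44.1° gives WE at -21.500° from the x-axis; with |WE| = 10.5, E = (-13.219, -13.417). ∠WER = 77.7° gives ER at 80.800° from the x-axis; with |ER| = 8.4, R = (-11.876, -5.1253). The perpendicularity gives RP at right angles to ER, so RP runs at 170.80°; with |RP| = 10.3, P = (-22.043, -3.4785). Then |NP| = |P − N| = 22.316.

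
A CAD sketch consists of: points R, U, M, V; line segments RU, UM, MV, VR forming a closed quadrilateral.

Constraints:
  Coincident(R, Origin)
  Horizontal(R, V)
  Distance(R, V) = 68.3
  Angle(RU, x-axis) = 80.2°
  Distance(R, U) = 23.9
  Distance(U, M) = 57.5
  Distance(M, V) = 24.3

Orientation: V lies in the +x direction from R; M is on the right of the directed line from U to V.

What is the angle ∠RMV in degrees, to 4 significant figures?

130.7°

Checks: |UM| = 57.50 ✓; |MV| = 24.30 ✓.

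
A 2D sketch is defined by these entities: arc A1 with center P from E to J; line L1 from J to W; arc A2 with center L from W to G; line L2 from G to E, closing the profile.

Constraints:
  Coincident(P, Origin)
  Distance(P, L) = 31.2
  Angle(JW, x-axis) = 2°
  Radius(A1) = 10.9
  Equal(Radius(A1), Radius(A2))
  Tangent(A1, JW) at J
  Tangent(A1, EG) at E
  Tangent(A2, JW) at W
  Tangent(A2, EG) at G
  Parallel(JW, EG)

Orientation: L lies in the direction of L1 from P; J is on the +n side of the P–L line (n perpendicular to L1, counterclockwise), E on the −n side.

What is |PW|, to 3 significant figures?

33.0

The slot axis is L1's direction at 2.0°, so u = (cos 2.0°, sin 2.0°) = (0.999, 0.0349) and n = (−sin 2.0°, cos 2.0°) = (-0.0349, 0.999). P is at the origin and L lies 31.2 along u from P, so L = 31.2·u = (31.2, 1.09). Tangency of A1 to both parallel lines with radius 10.9 puts J and E at P ± 10.9·n: J = (-0.380, 10.9), E = (0.380, -10.9). Equal radii place W and G the same way about L: W = L + 10.9·n = (30.8, 12.0), G = L − 10.9·n = (31.6, -9.80). Then |PW| = |W − P| = 33.0.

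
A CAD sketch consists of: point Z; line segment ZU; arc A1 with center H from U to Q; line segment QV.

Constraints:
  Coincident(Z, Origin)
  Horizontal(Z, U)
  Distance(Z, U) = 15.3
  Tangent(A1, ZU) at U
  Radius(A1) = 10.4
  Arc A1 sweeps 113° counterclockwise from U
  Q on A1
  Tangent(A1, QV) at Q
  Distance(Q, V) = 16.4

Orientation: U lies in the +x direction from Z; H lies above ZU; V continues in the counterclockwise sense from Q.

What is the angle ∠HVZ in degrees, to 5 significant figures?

22.611°

On A1, U sits at bearing -90° from H; a 113° counterclockwise sweep puts Q at bearing 23°, so Q = H + 10.4·(cos 23°, sin 23°) = (24.873, 14.464). Tangency of A1 to QV means the radius HQ is perpendicular to QV, so QV runs along (−sin 23°, cos 23°); with |QV| = 16.4, V = (18.465, 29.560). Then cos ∠HVZ = VH·VZ / (|VH||VZ|), giving 22.611°.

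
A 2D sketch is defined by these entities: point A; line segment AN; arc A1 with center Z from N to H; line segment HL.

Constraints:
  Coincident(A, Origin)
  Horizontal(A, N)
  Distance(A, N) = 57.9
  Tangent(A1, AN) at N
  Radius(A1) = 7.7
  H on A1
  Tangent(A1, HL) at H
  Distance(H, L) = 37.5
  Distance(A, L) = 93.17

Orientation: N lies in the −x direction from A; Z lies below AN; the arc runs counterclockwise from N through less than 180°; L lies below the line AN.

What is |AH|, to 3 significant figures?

63.9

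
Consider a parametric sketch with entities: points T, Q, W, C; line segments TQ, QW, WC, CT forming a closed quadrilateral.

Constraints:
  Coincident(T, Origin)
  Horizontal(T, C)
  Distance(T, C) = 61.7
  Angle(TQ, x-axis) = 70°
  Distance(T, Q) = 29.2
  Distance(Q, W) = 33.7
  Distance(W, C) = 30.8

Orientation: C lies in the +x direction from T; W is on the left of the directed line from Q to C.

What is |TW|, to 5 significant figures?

50.210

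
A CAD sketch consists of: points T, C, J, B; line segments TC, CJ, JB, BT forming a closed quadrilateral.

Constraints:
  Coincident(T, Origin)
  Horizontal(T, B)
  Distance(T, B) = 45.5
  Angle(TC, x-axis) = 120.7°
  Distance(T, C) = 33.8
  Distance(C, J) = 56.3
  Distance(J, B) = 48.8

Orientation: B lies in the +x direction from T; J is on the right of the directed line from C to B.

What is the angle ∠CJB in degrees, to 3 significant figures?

82.0°

T is at the origin; T and B share the same y with |TB| = 45.5 and B in +x, so B = (45.5, 0). TC runs at 120.7° with |TC| = 33.8, so C = (-17.3, 29.1). J is determined by |CJ| = 56.3 and |JB| = 48.8 together: it lies at the intersection of circle(C, 56.3) and circle(B, 48.8). With |CB| = 69.2, the foot of the radical line on CB is 40.3 from C and the perpendicular offset is √(56.3² − 40.3²) = 39.3. Taking the right-of-CB solution: J = (2.76, -23.6).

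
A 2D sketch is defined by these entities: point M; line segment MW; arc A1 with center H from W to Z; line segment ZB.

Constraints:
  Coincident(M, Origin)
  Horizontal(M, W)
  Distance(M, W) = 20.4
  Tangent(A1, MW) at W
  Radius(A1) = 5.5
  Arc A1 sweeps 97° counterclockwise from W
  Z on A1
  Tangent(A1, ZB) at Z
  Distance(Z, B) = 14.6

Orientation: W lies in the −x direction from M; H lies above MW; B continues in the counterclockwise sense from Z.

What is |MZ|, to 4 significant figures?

16.16

Since A1 is tangent to MW there, HW ⟂ MW, so H = W + (0, 5.5) = (-20.40, 5.500). On A1, W sits at bearing -90° from H; a 97° counterclockwise sweep puts Z at bearing 7°, so Z = H + 5.5·(cos 7°, sin 7°) = (-14.94, 6.170). Then |MZ| = |Z − M| = 16.16.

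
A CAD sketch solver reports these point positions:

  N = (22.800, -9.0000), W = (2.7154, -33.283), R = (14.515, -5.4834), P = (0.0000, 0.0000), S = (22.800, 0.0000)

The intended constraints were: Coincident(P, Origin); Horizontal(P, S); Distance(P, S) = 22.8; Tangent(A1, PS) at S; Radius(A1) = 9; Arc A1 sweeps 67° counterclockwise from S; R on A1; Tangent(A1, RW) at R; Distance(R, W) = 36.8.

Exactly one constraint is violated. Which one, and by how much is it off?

Distance(R, W) = 36.8 — off by 6.60.

P = (0.00, 0.00) ✓; P.y = 0.00, S.y = 0.00 ✓; |PS| = 22.80 ✓; ∠(NS, SP) = 90.00° ✓; |NS| = 9.000 ✓; bearing(N→R) − bearing(N→S) = 67.00° ✓; |NR| = 9.000 ✓; ∠(NR, RW) = 90.00° ✓; |RW| = 30.20 ✗.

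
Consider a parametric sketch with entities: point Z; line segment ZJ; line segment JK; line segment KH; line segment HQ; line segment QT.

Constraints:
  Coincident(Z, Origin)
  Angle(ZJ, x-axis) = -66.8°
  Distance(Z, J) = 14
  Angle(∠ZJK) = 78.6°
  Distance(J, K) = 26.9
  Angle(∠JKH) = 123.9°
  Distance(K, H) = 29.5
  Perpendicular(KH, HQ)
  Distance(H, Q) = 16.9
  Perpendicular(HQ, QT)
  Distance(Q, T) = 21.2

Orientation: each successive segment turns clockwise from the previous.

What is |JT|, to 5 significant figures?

23.927

The perpendicularity gives HQ at right angles to KH, so HQ runs at 45.700°; with |HQ| = 16.9, Q = (-30.126, 14.330). The perpendicularity gives QT at right angles to HQ, so QT runs at -44.300°; with |QT| = 21.2, T = (-14.953, -0.47678). Then |JT| = |T − J| = 23.927.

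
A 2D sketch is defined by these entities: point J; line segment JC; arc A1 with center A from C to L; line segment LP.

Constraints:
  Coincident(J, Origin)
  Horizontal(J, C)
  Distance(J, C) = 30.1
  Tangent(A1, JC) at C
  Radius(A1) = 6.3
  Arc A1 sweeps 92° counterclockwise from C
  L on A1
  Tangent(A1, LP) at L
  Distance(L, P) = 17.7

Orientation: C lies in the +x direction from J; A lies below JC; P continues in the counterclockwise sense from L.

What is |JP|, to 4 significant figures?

34.39

On A1, C sits at bearing 90° from A; a 92° counterclockwise sweep puts L at bearing 182°, so L = A + 6.3·(cos 182°, sin 182°) = (23.80, -6.520). Since A1 is tangent to LP there, AL ⟂ LP, so LP runs along (−sin 182°, cos 182°); with |LP| = 17.7, P = (24.42, -24.21). Then |JP| = |P − J| = 34.39.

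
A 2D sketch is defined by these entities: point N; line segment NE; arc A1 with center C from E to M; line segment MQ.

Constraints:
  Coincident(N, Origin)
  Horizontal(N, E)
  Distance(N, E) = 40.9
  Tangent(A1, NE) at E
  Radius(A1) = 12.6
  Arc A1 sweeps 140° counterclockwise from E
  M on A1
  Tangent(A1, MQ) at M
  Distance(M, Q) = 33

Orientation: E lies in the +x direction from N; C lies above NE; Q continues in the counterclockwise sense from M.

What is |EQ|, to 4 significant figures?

46.74

On A1, E sits at bearing -90° from C; a 140° counterclockwise sweep puts M at bearing 50°, so M = C + 12.6·(cos 50°, sin 50°) = (49.00, 22.25). The tangent condition forces CM to be normal to MQ, so MQ runs along (−sin 50°, cos 50°); with |MQ| = 33.0, Q = (23.72, 43.46). Then |EQ| = |Q − E| = 46.74.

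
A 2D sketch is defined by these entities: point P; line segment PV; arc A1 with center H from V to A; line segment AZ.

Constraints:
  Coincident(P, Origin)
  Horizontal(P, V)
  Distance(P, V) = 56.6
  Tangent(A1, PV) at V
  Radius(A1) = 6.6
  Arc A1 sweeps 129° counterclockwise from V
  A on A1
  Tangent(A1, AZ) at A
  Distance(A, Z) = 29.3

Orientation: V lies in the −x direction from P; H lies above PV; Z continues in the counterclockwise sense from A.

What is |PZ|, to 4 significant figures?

77.53

P is at the origin; PV is horizontal with |PV| = 56.6 and V on the −x side, so V = (-56.60, 0.000). Tangency of A1 to PV means the radius HV is perpendicular to PV, so H = V + (0, 6.6) = (-56.60, 6.600). On A1, V sits at bearing -90° from H; a 129° counterclockwise sweep puts A at bearing 39°, so A = H + 6.6·(cos 39°, sin 39°) = (-51.47, 10.75). Since A1 is tangent to AZ there, HA ⟂ AZ, so AZ runs along (−sin 39°, cos 39°); with |AZ| = 29.3, Z = (-69.91, 33.52). Then |PZ| = |Z − P| = 77.53.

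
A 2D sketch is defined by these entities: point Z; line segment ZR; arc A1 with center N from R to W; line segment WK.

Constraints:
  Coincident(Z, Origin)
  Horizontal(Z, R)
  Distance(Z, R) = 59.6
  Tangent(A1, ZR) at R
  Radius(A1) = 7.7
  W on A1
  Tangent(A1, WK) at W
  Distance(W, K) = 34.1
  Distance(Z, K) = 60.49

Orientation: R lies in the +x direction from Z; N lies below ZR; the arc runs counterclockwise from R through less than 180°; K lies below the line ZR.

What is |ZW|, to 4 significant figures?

52.41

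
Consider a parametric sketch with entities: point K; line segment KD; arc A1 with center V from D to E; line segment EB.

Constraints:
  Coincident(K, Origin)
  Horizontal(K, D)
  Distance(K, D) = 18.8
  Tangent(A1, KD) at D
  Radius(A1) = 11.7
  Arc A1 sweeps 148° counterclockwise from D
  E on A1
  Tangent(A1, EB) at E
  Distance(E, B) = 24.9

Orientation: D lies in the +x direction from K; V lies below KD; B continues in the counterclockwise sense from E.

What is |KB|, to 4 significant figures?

48.47

K is at the origin; KD is horizontal with |KD| = 18.8 and D on the +x side, so D = (18.80, 0.000). The tangent condition forces VD to be normal to KD, so V = D + (0, -11.7) = (18.80, -11.70). On A1, D sits at bearing 90° from V; a 148° counterclockwise sweep puts E at bearing 238°, so E = V + 11.7·(cos 238°, sin 238°) = (12.60, -21.62). The tangent condition forces VE to be normal to EB, so EB runs along (−sin 238°, cos 238°); with |EB| = 24.9, B = (33.72, -34.82). Then |KB| = |B − K| = 48.47.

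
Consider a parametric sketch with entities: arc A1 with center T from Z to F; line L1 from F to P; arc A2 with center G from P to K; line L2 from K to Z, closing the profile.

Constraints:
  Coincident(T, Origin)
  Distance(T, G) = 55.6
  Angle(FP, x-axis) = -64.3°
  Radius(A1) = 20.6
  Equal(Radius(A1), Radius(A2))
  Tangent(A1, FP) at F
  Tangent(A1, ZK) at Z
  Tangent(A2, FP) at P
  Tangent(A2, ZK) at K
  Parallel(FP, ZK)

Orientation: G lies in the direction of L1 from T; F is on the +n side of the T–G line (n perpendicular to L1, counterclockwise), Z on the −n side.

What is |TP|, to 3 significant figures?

59.3

The slot axis is L1's direction at -64.3°, so u = (cos -64.3°, sin -64.3°) = (0.434, -0.901) and n = (−sin -64.3°, cos -64.3°) = (0.901, 0.434). T is at the origin and G lies 55.6 along u from T, so G = 55.6·u = (24.1, -50.1). Tangency of A1 to both parallel lines with radius 20.6 puts F and Z at T ± 20.6·n: F = (18.6, 8.93), Z = (-18.6, -8.93). Equal radii place P and K the same way about G: P = G + 20.6·n = (42.7, -41.2), K = G − 20.6·n = (5.55, -59.0). Then |TP| = |P − T| = 59.3.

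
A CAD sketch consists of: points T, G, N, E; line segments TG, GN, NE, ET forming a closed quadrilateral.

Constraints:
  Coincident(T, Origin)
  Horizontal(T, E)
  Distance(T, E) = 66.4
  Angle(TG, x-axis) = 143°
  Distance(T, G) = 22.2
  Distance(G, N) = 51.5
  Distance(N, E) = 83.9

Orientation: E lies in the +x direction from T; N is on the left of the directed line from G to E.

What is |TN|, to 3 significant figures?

59.1

Checks: |GN| = 51.50 ✓; |NE| = 83.90 ✓.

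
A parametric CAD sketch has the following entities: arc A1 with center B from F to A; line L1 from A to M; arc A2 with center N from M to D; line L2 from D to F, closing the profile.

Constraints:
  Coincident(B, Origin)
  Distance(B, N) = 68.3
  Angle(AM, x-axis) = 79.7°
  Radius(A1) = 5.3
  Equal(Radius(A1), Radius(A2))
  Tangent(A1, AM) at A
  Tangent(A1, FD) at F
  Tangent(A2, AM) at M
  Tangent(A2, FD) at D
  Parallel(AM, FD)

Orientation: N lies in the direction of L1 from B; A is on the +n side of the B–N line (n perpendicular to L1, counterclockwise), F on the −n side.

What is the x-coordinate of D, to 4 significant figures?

17.43

The slot axis is L1's direction at 79.7°, so u = (cos 79.7°, sin 79.7°) = (0.1788, 0.9839) and n = (−sin 79.7°, cos 79.7°) = (-0.9839, 0.1788). B is at the origin and N lies 68.3 along u from B, so N = 68.3·u = (12.21, 67.20). Tangency of A1 to both parallel lines with radius 5.3 puts A and F at B ± 5.3·n: A = (-5.215, 0.9477), F = (5.215, -0.9477). Equal radii place M and D the same way about N: M = N + 5.3·n = (6.998, 68.15), D = N − 5.3·n = (17.43, 66.25). So D.x = 17.43.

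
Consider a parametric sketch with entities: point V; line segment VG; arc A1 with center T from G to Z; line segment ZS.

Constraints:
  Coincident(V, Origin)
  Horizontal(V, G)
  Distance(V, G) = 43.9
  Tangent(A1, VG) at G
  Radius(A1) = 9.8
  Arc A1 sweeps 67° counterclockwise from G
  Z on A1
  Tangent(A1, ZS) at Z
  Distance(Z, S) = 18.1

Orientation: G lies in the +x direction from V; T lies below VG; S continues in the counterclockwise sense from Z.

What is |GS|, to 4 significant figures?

27.77

V is at the origin; V and G share the same y with |VG| = 43.9 and G on the +x side, so G = (43.90, 0.000). The tangent condition forces TG to be normal to VG, so T = G + (0, -9.8) = (43.90, -9.800). On A1, G sits at bearing 90° from T; a 67° counterclockwise sweep puts Z at bearing 157°, so Z = T + 9.8·(cos 157°, sin 157°) = (34.88, -5.971). The tangent condition forces TZ to be normal to ZS, so ZS runs along (−sin 157°, cos 157°); with |ZS| = 18.1, S = (27.81, -22.63). Then |GS| = |S − G| = 27.77.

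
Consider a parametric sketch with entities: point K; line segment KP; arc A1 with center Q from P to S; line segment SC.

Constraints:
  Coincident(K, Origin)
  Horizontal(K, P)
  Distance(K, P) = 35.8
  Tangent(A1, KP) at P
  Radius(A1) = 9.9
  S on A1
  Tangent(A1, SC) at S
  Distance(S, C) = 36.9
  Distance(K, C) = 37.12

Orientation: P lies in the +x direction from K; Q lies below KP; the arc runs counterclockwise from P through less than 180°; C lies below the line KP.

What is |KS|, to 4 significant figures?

27.76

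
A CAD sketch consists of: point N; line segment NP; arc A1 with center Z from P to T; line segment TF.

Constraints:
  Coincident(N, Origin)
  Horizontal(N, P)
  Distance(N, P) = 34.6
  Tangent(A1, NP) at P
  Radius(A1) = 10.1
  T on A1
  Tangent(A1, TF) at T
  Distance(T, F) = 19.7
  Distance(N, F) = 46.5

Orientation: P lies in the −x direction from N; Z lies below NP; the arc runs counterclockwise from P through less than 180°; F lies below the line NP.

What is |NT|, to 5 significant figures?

45.921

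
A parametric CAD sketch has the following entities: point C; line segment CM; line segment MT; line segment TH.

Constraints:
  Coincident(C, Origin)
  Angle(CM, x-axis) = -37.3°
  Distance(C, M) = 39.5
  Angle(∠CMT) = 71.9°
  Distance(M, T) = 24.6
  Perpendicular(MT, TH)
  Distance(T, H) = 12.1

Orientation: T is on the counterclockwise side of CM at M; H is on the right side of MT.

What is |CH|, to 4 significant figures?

51.15

C is at the origin; CM runs at -37.3° with length 39.5, so M = 39.5·(cos -37.3°, sin -37.3°) = (31.42, -23.94). ∠CMT = 71.9°, so MT runs at -37.3° + (180° − 71.9°) = 70.80° from the x-axis; with |MT| = 24.6, T = M + 24.6·(cos 70.80°, sin 70.80°) = (39.51, -0.7049). The perpendicularity gives TH at right angles to MT; with |TH| = 12.1 on the right of MT, H = T + 12.1·(0.9444, -0.3289) = (50.94, -4.684). Then |CH| = |H − C| = 51.15.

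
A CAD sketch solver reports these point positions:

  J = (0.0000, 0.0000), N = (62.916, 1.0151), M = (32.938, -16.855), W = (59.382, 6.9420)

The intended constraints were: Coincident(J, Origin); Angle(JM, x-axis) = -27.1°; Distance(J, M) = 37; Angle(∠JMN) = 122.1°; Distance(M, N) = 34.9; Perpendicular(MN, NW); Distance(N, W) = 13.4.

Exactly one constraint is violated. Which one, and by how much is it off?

Distance(N, W) = 13.4 — off by 6.50.

J = (0.00, 0.00) ✓; JM at -27.10° ✓; |JM| = 37.00 ✓; ∠JMN = 122.1° ✓; |MN| = 34.90 ✓; ∠(MN, NW) = 90.01° ✓; |NW| = 6.901 ✗.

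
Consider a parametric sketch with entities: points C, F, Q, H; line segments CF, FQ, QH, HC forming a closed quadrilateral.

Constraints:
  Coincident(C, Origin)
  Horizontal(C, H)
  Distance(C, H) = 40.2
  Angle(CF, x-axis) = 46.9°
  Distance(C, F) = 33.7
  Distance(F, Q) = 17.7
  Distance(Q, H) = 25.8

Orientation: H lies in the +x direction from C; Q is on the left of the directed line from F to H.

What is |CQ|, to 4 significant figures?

48.17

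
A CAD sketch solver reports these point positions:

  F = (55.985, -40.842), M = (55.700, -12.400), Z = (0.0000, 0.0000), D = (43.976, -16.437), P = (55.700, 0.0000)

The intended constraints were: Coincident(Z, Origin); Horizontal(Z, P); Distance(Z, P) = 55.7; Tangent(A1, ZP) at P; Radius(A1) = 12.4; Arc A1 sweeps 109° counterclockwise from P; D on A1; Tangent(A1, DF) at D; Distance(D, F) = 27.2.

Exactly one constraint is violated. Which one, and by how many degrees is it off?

Tangent(A1, DF) at D — off by 7.20°.

Z = (0.00, 0.00) ✓; Z.y = 0.00, P.y = 0.00 ✓; |ZP| = 55.70 ✓; ∠(MP, PZ) = 90.00° ✓; |MP| = 12.40 ✓; bearing(M→D) − bearing(M→P) = 109.0° ✓; |MD| = 12.40 ✓; ∠(MD, DF) = 82.80° ✗; |DF| = 27.20 ✓.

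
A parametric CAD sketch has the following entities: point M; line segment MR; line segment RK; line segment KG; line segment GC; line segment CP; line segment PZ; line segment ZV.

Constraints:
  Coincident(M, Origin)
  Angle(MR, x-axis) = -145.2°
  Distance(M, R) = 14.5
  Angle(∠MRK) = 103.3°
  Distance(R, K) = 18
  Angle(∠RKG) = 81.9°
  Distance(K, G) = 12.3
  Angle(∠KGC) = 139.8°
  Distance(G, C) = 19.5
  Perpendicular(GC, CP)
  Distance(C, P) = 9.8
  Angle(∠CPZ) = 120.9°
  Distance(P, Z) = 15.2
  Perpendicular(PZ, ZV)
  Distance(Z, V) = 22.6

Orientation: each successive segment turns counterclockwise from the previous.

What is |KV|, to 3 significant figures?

10.6

M is at the origin; MR runs at -145.2° with length 14.5, so R = (-11.9, -8.28). ∠MRK = 103.3° gives RK at -68.5° from the x-axis; with |RK| = 18.0, K = (-5.31, -25.0). ∠RKG = 81.9° gives KG at 29.6° from the x-axis; with |KG| = 12.3, G = (5.39, -18.9). ∠KGC = 139.8° gives GC at 69.8° from the x-axis; with |GC| = 19.5, C = (12.1, -0.647). The perpendicularity gives CP at right angles to GC, so CP runs at 160°; with |CP| = 9.8, P = (2.92, 2.74). ∠CPZ = 120.9° gives PZ at -141° from the x-axis; with |PZ| = 15.2, Z = (-8.91, -6.81). The perpendicularity gives ZV at right angles to PZ, so ZV runs at -51.1°; with |ZV| = 22.6, V = (5.28, -24.4). Then |KV| = |V − K| = 10.6.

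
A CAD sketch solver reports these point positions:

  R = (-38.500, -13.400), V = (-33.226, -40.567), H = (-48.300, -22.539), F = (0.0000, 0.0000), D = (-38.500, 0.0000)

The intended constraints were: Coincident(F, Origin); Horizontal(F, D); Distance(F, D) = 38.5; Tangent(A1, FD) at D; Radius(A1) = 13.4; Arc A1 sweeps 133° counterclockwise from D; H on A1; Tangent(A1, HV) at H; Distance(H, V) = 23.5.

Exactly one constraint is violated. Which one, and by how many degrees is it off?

Tangent(A1, HV) at H — off by 3.10°.

F = (0.00, 0.00) ✓; F.y = 0.00, D.y = 0.00 ✓; |FD| = 38.50 ✓; ∠(RD, DF) = 90.00° ✓; |RD| = 13.40 ✓; bearing(R→H) − bearing(R→D) = 133.0° ✓; |RH| = 13.40 ✓; ∠(RH, HV) = 93.10° ✗; |HV| = 23.50 ✓.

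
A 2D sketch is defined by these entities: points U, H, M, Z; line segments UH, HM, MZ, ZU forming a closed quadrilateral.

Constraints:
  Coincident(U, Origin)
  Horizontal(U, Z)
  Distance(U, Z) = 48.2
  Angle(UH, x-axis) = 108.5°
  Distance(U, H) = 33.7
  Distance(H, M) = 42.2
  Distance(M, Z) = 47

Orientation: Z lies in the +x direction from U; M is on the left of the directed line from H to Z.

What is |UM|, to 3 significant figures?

52.7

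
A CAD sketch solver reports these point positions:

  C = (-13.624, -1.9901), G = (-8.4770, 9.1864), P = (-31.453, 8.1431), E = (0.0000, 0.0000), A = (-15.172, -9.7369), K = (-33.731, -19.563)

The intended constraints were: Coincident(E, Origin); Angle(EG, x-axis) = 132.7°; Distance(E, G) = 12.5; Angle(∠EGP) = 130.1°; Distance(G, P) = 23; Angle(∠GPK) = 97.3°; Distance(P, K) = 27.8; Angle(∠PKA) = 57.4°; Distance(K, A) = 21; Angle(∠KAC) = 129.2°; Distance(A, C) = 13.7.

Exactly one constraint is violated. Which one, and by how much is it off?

Distance(A, C) = 13.7 — off by 5.80.

E = (0.00, 0.00) ✓; EG at 132.7° ✓; |EG| = 12.50 ✓; ∠EGP = 130.1° ✓; |GP| = 23.00 ✓; ∠GPK = 97.30° ✓; |PK| = 27.80 ✓; ∠PKA = 57.40° ✓; |KA| = 21.00 ✓; ∠KAC = 129.2° ✓; |AC| = 7.900 ✗.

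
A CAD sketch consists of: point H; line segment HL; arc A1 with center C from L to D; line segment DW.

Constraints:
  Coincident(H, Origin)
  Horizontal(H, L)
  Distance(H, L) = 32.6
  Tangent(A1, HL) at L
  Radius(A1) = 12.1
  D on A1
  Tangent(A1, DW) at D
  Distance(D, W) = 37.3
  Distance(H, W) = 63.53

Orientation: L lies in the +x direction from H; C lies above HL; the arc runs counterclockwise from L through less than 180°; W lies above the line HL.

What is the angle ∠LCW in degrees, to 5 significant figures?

172.15°

H is at the origin; H and L share the same y with |HL| = 32.6 and L on the +x side, so L = (32.600, 0.0000). Tangency of A1 to HL means the radius CL is perpendicular to HL, so C = L + (0, 12.1) = (32.600, 12.100). Since CD ⟂ DW (tangency), |CW| = √(12.1² + 37.3²) = 39.214 regardless of where D sits on A1. So W lies on both circle(H, 63.53) and circle(C, 39.214); the above-HL intersection is W = (37.954, 50.946). D is the foot of the tangent from W: D = (44.512, 14.227).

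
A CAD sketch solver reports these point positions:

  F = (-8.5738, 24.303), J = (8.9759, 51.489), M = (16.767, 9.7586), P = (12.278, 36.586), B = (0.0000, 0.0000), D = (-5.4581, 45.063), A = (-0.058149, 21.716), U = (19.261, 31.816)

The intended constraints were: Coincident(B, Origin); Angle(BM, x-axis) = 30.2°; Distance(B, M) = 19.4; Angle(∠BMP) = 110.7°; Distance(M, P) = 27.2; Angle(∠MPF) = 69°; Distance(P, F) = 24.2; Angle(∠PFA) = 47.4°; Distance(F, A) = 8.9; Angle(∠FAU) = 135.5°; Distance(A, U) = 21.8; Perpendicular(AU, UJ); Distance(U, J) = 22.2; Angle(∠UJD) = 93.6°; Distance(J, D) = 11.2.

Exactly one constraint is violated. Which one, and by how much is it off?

Distance(J, D) = 11.2 — off by 4.60.

B = (0.00, 0.00) ✓; BM at 30.20° ✓; |BM| = 19.40 ✓; ∠BMP = 110.7° ✓; |MP| = 27.20 ✓; ∠MPF = 69.00° ✓; |PF| = 24.20 ✓; ∠PFA = 47.40° ✓; |FA| = 8.900 ✓; ∠FAU = 135.5° ✓; |AU| = 21.80 ✓; ∠(AU, UJ) = 90.00° ✓; |UJ| = 22.20 ✓; ∠UJD = 93.60° ✓; |JD| = 15.80 ✗.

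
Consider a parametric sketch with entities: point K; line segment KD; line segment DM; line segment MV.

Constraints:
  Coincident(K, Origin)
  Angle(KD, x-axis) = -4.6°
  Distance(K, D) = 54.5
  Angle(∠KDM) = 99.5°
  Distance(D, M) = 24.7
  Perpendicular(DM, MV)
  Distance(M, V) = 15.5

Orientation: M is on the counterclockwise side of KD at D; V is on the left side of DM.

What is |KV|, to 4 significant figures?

50.98

∠KDM = 99.5°, so DM runs at -4.6° + (180° − 99.5°) = 75.90° from the x-axis; with |DM| = 24.7, M = D + 24.7·(cos 75.90°, sin 75.90°) = (60.34, 19.58). DM is perpendicular to MV; with |MV| = 15.5 on the left of DM, V = M + 15.5·(-0.9699, 0.2436) = (45.31, 23.36). Then |KV| = |V − K| = 50.98.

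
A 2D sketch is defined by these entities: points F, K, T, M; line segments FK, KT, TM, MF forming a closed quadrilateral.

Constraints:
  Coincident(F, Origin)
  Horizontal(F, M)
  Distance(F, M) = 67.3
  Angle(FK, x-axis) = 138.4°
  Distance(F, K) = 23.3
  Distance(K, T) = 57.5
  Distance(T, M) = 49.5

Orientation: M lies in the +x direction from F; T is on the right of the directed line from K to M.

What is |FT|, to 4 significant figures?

34.23

Checks: |KT| = 57.50 ✓; |TM| = 49.50 ✓.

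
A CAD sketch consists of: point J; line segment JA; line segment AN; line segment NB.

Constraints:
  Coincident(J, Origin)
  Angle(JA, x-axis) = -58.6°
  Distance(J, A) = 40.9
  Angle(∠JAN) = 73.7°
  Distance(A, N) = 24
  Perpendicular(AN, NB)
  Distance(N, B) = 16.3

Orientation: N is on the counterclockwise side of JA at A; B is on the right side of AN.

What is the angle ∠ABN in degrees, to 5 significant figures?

55.817°

J is at the origin; JA runs at -58.6° with length 40.9, so A = 40.9·(cos -58.6°, sin -58.6°) = (21.309, -34.910). ∠JAN = 73.7°, so AN runs at -58.6° + (180° − 73.7°) = 47.700° from the x-axis; with |AN| = 24.0, N = A + 24.0·(cos 47.700°, sin 47.700°) = (37.462, -17.159). AN ⟂ NB; with |NB| = 16.3 on the right of AN, B = N + 16.3·(0.73963, -0.67301) = (49.518, -28.129). Then cos ∠ABN = BA·BN / (|BA||BN|), giving 55.817°.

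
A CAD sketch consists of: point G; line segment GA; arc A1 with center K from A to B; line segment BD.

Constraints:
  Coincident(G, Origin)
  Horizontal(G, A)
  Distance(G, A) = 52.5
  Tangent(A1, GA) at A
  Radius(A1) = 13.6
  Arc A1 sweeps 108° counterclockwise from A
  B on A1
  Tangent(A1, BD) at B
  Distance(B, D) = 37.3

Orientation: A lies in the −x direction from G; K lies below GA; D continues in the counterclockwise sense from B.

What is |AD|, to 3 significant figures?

53.3

On A1, A sits at bearing 90° from K; a 108° counterclockwise sweep puts B at bearing 198°, so B = K + 13.6·(cos 198°, sin 198°) = (-65.4, -17.8). Since A1 is tangent to BD there, KB ⟂ BD, so BD runs along (−sin 198°, cos 198°); with |BD| = 37.3, D = (-53.9, -53.3). Then |AD| = |D − A| = 53.3.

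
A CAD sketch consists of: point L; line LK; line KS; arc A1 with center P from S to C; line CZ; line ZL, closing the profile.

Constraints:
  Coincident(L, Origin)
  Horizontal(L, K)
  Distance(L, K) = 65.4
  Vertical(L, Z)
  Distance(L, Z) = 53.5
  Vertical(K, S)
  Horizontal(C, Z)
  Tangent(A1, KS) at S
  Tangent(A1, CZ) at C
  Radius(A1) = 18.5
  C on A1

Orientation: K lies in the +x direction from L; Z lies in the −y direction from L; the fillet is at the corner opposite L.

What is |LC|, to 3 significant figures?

71.1

The virtual corner opposite L is at (65.4, -53.5). Since A1 is tangent to KS there, PS ⟂ KS and the tangent condition forces PC to be normal to CZ, with radius 18.5, so the center P sits 18.5 in from both sides at P = (46.9, -35.0). That places the tangent points at S = (65.4, -35.0) on KS and C = (46.9, -53.5) on CZ. Then |LC| = |C − L| = 71.1.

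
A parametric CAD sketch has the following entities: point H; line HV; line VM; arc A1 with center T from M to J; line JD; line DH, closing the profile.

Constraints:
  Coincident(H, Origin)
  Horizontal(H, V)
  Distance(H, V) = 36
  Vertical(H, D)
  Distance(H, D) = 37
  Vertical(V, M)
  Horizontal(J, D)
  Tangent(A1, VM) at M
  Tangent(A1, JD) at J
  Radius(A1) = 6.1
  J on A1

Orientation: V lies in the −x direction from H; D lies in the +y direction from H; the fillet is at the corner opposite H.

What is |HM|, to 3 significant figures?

47.4

H is at the origin; HV is horizontal with |HV| = 36.0 and V on the −x side, so V = (-36.0, 0.00). HD is vertical with |HD| = 37.0 and D on the +y side, so D = (0.00, 37.0). The virtual corner opposite H is at (-36.0, 37.0). Tangency of A1 to VM means the radius TM is perpendicular to VM and since A1 is tangent to JD there, TJ ⟂ JD, with radius 6.1, so the center T sits 6.1 in from both sides at T = (-29.9, 30.9). That places the tangent points at M = (-36.0, 30.9) on VM and J = (-29.9, 37.0) on JD. Then |HM| = |M − H| = 47.4.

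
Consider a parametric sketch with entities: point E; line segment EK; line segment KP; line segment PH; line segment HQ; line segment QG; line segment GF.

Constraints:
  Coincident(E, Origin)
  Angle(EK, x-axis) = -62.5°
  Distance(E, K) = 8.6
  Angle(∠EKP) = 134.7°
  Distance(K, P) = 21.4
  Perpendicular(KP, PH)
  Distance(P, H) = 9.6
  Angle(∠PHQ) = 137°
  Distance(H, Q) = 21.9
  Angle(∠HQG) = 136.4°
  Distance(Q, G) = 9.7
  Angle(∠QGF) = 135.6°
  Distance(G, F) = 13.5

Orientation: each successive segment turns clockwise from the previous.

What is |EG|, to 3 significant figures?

20.3

E is at the origin; EK runs at -62.5° with length 8.6, so K = (3.97, -7.63). ∠EKP = 134.7° gives KP at -108° from the x-axis; with |KP| = 21.4, P = (-2.57, -28.0). The perpendicularity gives PH at right angles to KP, so PH runs at 162°; with |PH| = 9.6, H = (-11.7, -25.1). ∠PHQ = 137.0° gives HQ at 119° from the x-axis; with |HQ| = 21.9, Q = (-22.4, -5.95). ∠HQG = 136.4° gives QG at 75.6° from the x-axis; with |QG| = 9.7, G = (-20.0, 3.44). Then |EG| = |G − E| = 20.3.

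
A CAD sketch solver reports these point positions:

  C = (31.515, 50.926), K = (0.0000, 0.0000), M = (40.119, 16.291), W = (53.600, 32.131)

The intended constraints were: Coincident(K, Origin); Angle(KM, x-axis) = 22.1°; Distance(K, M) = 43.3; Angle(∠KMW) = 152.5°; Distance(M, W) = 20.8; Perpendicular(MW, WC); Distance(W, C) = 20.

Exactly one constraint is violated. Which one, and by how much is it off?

Distance(W, C) = 20 — off by 9.00.

K = (0.00, 0.00) ✓; KM at 22.10° ✓; |KM| = 43.30 ✓; ∠KMW = 152.5° ✓; |MW| = 20.80 ✓; ∠(MW, WC) = 90.00° ✓; |WC| = 29.00 ✗.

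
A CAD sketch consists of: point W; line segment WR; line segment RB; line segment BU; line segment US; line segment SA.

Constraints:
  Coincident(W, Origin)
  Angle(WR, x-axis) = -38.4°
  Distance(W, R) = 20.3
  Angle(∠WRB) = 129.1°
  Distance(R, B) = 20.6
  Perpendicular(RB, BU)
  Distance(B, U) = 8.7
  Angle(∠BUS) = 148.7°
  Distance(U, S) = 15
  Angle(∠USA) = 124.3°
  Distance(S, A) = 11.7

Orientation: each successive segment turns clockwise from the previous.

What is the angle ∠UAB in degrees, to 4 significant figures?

14.06°

W is at the origin; WR runs at -38.4° with length 20.3, so R = (15.91, -12.61). ∠WRB = 129.1° gives RB at -89.30° from the x-axis; with |RB| = 20.6, B = (16.16, -33.21). The perpendicularity gives BU at right angles to RB, so BU runs at -179.3°; with |BU| = 8.7, U = (7.461, -33.31). ∠BUS = 148.7° gives US at 149.4° from the x-axis; with |US| = 15.0, S = (-5.450, -25.68). ∠USA = 124.3° gives SA at 93.70° from the x-axis; with |SA| = 11.7, A = (-6.205, -14.00). Then cos ∠UAB = AU·AB / (|AU||AB|), giving 14.06°.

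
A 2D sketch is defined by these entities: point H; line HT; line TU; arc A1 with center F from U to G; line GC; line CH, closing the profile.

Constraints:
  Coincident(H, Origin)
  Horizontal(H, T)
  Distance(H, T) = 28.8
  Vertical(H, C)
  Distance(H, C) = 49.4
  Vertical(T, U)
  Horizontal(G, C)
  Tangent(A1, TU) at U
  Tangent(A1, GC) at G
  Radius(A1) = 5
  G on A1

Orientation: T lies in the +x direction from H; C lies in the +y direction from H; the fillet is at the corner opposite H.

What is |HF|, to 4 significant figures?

50.38

H is at the origin; H and T share the same y with |HT| = 28.8 and T on the +x side, so T = (28.80, 0.000). HC is vertical with |HC| = 49.4 and C on the +y side, so C = (0.000, 49.40). The virtual corner opposite H is at (28.80, 49.40). Tangency of A1 to TU means the radius FU is perpendicular to TU and A1 meets GC tangentially, so FG is at right angles to GC, with radius 5.0, so the center F sits 5.0 in from both sides at F = (23.80, 44.40). Then |HF| = |F − H| = 50.38.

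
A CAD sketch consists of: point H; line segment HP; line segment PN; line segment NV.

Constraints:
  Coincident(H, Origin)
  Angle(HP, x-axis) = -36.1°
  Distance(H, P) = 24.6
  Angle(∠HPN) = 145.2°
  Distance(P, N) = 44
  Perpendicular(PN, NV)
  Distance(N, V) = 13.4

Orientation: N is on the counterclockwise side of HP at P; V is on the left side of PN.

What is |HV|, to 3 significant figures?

64.2

H is at the origin; HP runs at -36.1° with length 24.6, so P = 24.6·(cos -36.1°, sin -36.1°) = (19.9, -14.5). ∠HPN = 145.2°, so PN runs at -36.1° + (180° − 145.2°) = -1.30° from the x-axis; with |PN| = 44.0, N = P + 44.0·(cos -1.30°, sin -1.30°) = (63.9, -15.5). PN ⟂ NV; with |NV| = 13.4 on the left of PN, V = N + 13.4·(0.0227, 1.00) = (64.2, -2.10). Then |HV| = |V − H| = 64.2.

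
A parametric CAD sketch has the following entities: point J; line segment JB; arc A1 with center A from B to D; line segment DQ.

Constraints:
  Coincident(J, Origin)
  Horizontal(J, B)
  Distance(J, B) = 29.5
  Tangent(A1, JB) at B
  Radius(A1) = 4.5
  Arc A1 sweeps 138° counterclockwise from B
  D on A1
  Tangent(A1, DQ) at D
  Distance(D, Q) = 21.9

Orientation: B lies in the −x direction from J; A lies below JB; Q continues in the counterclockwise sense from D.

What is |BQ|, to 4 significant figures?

26.12

J is at the origin; J and B share the same y with |JB| = 29.5 and B on the −x side, so B = (-29.50, 0.000). Since A1 is tangent to JB there, AB ⟂ JB, so A = B + (0, -4.5) = (-29.50, -4.500). On A1, B sits at bearing 90° from A; a 138° counterclockwise sweep puts D at bearing 228°, so D = A + 4.5·(cos 228°, sin 228°) = (-32.51, -7.844). A1 meets DQ tangentially, so AD is at right angles to DQ, so DQ runs along (−sin 228°, cos 228°); with |DQ| = 21.9, Q = (-16.24, -22.50). Then |BQ| = |Q − B| = 26.12.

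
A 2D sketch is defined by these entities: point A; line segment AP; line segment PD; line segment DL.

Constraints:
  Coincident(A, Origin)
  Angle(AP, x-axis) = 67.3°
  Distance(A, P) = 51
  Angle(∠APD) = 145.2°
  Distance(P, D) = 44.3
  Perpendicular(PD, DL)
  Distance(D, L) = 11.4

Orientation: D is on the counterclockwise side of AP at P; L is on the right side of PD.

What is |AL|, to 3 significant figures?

95.2

A is at the origin; AP runs at 67.3° with length 51.0, so P = 51.0·(cos 67.3°, sin 67.3°) = (19.7, 47.0). ∠APD = 145.2°, so PD runs at 67.3° + (180° − 145.2°) = 102° from the x-axis; with |PD| = 44.3, D = P + 44.3·(cos 102°, sin 102°) = (10.4, 90.4). PD ⟂ DL; with |DL| = 11.4 on the right of PD, L = D + 11.4·(0.978, 0.210) = (21.5, 92.8). Then |AL| = |L − A| = 95.2.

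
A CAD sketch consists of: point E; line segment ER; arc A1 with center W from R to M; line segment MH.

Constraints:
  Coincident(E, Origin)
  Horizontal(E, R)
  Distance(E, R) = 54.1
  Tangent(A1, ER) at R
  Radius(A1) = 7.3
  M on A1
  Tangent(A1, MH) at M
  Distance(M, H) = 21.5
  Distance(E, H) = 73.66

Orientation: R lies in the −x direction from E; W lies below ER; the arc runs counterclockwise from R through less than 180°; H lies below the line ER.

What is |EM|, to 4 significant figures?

60.88

Checks: E.y = 0.00, R.y = 0.00 ✓; |WM| = 7.300 ✓; ∠(WM, MH) = 90.00° ✓; |MH| = 21.50 ✓; |EH| = 73.66 ✓.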